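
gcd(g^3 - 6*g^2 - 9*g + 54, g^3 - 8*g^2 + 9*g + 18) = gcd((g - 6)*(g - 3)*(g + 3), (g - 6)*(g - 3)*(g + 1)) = g^2 - 9*g + 18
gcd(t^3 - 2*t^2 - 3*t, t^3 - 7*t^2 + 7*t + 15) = t^2 - 2*t - 3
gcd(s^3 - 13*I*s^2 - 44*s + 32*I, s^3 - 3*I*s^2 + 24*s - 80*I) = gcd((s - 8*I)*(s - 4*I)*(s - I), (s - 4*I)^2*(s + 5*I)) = s - 4*I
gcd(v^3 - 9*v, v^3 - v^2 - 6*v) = v^2 - 3*v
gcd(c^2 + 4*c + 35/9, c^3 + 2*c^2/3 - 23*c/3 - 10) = c + 5/3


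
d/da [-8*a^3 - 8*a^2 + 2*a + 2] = -24*a^2 - 16*a + 2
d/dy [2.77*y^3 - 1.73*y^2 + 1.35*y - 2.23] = 8.31*y^2 - 3.46*y + 1.35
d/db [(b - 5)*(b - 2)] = 2*b - 7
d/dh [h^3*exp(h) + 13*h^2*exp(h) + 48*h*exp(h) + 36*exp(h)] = (h^3 + 16*h^2 + 74*h + 84)*exp(h)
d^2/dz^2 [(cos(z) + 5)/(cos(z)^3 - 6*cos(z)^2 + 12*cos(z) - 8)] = (59*sin(z)^2 - 31*cos(z) - cos(3*z) + 13)/(cos(z) - 2)^5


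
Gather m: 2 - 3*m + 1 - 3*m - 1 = 2 - 6*m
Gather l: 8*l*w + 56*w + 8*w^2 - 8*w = 8*l*w + 8*w^2 + 48*w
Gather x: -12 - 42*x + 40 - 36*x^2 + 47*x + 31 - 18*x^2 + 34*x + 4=-54*x^2 + 39*x + 63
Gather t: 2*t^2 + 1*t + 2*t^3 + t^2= 2*t^3 + 3*t^2 + t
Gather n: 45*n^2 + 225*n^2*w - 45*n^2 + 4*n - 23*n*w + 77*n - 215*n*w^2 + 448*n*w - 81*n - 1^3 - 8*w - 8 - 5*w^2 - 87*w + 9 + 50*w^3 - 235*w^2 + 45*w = 225*n^2*w + n*(-215*w^2 + 425*w) + 50*w^3 - 240*w^2 - 50*w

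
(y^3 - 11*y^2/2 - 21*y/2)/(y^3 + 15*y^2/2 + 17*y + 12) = y*(y - 7)/(y^2 + 6*y + 8)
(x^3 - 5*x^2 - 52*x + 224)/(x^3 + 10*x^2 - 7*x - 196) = (x - 8)/(x + 7)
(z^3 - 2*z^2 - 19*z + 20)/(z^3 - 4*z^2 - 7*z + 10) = (z + 4)/(z + 2)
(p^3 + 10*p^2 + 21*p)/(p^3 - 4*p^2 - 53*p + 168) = p*(p + 3)/(p^2 - 11*p + 24)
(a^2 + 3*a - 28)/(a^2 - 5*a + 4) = (a + 7)/(a - 1)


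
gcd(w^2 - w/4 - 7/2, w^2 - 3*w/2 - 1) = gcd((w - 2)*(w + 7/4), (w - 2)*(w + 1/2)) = w - 2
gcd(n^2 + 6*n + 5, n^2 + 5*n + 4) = n + 1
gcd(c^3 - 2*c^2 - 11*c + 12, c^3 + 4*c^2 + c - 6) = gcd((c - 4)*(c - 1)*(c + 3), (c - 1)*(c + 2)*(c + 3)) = c^2 + 2*c - 3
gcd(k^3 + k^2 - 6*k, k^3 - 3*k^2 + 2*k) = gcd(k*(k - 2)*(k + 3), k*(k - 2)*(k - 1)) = k^2 - 2*k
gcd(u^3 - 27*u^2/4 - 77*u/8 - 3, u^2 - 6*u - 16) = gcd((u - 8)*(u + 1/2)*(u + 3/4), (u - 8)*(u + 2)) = u - 8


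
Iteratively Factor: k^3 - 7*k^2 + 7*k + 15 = (k - 3)*(k^2 - 4*k - 5) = (k - 3)*(k + 1)*(k - 5)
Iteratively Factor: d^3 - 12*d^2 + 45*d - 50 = (d - 5)*(d^2 - 7*d + 10) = (d - 5)*(d - 2)*(d - 5)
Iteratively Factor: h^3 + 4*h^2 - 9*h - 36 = (h + 3)*(h^2 + h - 12) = (h + 3)*(h + 4)*(h - 3)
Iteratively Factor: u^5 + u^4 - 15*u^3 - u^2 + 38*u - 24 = (u + 2)*(u^4 - u^3 - 13*u^2 + 25*u - 12) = (u - 1)*(u + 2)*(u^3 - 13*u + 12) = (u - 1)^2*(u + 2)*(u^2 + u - 12) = (u - 1)^2*(u + 2)*(u + 4)*(u - 3)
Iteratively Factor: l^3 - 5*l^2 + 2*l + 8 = (l - 2)*(l^2 - 3*l - 4) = (l - 2)*(l + 1)*(l - 4)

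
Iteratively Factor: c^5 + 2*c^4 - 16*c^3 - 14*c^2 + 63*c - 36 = (c + 4)*(c^4 - 2*c^3 - 8*c^2 + 18*c - 9) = (c - 1)*(c + 4)*(c^3 - c^2 - 9*c + 9) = (c - 1)*(c + 3)*(c + 4)*(c^2 - 4*c + 3) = (c - 3)*(c - 1)*(c + 3)*(c + 4)*(c - 1)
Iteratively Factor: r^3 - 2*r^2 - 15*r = (r - 5)*(r^2 + 3*r) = (r - 5)*(r + 3)*(r)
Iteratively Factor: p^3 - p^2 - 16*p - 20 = (p + 2)*(p^2 - 3*p - 10) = (p + 2)^2*(p - 5)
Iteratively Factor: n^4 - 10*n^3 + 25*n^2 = (n)*(n^3 - 10*n^2 + 25*n) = n^2*(n^2 - 10*n + 25) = n^2*(n - 5)*(n - 5)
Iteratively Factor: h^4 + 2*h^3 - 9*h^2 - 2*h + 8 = (h + 1)*(h^3 + h^2 - 10*h + 8) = (h - 2)*(h + 1)*(h^2 + 3*h - 4) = (h - 2)*(h + 1)*(h + 4)*(h - 1)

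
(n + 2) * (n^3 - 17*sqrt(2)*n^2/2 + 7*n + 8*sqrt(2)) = n^4 - 17*sqrt(2)*n^3/2 + 2*n^3 - 17*sqrt(2)*n^2 + 7*n^2 + 8*sqrt(2)*n + 14*n + 16*sqrt(2)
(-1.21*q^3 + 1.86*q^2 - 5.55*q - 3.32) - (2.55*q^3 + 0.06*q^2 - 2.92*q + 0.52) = -3.76*q^3 + 1.8*q^2 - 2.63*q - 3.84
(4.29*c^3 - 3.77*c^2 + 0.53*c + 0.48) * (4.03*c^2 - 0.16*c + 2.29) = 17.2887*c^5 - 15.8795*c^4 + 12.5632*c^3 - 6.7837*c^2 + 1.1369*c + 1.0992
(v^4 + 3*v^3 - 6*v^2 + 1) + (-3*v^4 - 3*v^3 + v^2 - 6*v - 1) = -2*v^4 - 5*v^2 - 6*v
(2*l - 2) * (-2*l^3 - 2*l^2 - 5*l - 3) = -4*l^4 - 6*l^2 + 4*l + 6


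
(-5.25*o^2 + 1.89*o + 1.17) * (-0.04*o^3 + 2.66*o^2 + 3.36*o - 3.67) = 0.21*o^5 - 14.0406*o^4 - 12.6594*o^3 + 28.7301*o^2 - 3.0051*o - 4.2939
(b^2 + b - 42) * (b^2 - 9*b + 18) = b^4 - 8*b^3 - 33*b^2 + 396*b - 756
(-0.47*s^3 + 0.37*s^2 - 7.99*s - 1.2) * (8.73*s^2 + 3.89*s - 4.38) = -4.1031*s^5 + 1.4018*s^4 - 66.2548*s^3 - 43.1777*s^2 + 30.3282*s + 5.256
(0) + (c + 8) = c + 8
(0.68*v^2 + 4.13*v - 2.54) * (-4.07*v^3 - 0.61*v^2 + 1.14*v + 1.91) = -2.7676*v^5 - 17.2239*v^4 + 8.5937*v^3 + 7.5564*v^2 + 4.9927*v - 4.8514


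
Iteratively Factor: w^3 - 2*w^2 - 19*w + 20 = (w - 1)*(w^2 - w - 20) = (w - 5)*(w - 1)*(w + 4)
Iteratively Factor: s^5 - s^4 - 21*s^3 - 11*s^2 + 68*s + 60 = (s + 3)*(s^4 - 4*s^3 - 9*s^2 + 16*s + 20) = (s - 5)*(s + 3)*(s^3 + s^2 - 4*s - 4) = (s - 5)*(s - 2)*(s + 3)*(s^2 + 3*s + 2) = (s - 5)*(s - 2)*(s + 2)*(s + 3)*(s + 1)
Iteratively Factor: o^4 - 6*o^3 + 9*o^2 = (o)*(o^3 - 6*o^2 + 9*o) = o*(o - 3)*(o^2 - 3*o) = o*(o - 3)^2*(o)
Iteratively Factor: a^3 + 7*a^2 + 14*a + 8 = (a + 2)*(a^2 + 5*a + 4) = (a + 1)*(a + 2)*(a + 4)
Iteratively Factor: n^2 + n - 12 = (n + 4)*(n - 3)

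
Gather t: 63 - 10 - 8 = 45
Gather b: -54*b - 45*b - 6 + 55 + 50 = 99 - 99*b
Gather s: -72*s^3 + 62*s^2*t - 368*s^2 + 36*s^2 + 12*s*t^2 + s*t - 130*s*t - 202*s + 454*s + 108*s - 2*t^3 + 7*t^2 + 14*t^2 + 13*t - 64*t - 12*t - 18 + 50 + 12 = -72*s^3 + s^2*(62*t - 332) + s*(12*t^2 - 129*t + 360) - 2*t^3 + 21*t^2 - 63*t + 44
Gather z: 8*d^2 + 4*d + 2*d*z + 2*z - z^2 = 8*d^2 + 4*d - z^2 + z*(2*d + 2)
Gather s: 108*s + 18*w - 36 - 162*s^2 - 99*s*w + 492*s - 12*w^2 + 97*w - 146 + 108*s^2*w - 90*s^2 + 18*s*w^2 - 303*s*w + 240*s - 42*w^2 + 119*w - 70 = s^2*(108*w - 252) + s*(18*w^2 - 402*w + 840) - 54*w^2 + 234*w - 252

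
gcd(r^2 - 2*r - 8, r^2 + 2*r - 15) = 1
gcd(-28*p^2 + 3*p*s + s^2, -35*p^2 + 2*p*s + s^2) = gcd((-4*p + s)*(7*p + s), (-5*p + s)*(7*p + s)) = 7*p + s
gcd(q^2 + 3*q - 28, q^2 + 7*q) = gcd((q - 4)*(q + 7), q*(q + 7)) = q + 7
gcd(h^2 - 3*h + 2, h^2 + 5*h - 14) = h - 2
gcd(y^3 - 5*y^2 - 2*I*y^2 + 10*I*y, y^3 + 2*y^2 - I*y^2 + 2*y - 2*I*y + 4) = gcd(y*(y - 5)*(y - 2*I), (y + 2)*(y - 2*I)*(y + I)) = y - 2*I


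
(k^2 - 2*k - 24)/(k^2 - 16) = (k - 6)/(k - 4)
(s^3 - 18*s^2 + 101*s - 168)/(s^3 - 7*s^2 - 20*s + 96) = (s - 7)/(s + 4)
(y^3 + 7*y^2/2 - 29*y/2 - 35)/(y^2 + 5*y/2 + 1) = (2*y^2 + 3*y - 35)/(2*y + 1)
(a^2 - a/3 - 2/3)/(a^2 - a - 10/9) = 3*(a - 1)/(3*a - 5)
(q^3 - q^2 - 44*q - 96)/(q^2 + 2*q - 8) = (q^2 - 5*q - 24)/(q - 2)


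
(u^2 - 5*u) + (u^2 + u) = 2*u^2 - 4*u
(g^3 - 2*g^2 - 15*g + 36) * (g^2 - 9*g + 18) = g^5 - 11*g^4 + 21*g^3 + 135*g^2 - 594*g + 648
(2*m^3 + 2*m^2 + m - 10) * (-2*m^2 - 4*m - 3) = -4*m^5 - 12*m^4 - 16*m^3 + 10*m^2 + 37*m + 30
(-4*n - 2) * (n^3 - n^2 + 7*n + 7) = -4*n^4 + 2*n^3 - 26*n^2 - 42*n - 14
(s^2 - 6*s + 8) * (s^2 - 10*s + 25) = s^4 - 16*s^3 + 93*s^2 - 230*s + 200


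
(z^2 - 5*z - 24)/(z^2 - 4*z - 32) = (z + 3)/(z + 4)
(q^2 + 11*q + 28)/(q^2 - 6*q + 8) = (q^2 + 11*q + 28)/(q^2 - 6*q + 8)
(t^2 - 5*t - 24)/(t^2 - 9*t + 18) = (t^2 - 5*t - 24)/(t^2 - 9*t + 18)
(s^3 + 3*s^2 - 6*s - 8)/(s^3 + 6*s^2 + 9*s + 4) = (s - 2)/(s + 1)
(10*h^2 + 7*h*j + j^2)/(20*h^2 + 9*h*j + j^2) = (2*h + j)/(4*h + j)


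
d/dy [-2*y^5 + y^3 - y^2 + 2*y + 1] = -10*y^4 + 3*y^2 - 2*y + 2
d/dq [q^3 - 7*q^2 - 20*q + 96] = 3*q^2 - 14*q - 20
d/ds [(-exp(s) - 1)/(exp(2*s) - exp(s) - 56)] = ((exp(s) + 1)*(2*exp(s) - 1) - exp(2*s) + exp(s) + 56)*exp(s)/(-exp(2*s) + exp(s) + 56)^2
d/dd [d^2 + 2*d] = 2*d + 2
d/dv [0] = 0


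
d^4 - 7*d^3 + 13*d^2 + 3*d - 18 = (d - 3)^2*(d - 2)*(d + 1)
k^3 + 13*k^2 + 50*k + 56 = (k + 2)*(k + 4)*(k + 7)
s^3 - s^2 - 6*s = s*(s - 3)*(s + 2)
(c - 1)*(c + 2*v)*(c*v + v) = c^3*v + 2*c^2*v^2 - c*v - 2*v^2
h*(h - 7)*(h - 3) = h^3 - 10*h^2 + 21*h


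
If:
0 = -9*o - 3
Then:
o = -1/3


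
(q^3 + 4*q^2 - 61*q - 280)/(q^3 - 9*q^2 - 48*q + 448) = (q + 5)/(q - 8)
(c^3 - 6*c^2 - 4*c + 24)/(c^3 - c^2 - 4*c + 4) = (c - 6)/(c - 1)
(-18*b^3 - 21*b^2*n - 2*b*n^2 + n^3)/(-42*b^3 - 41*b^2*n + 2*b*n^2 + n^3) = (3*b + n)/(7*b + n)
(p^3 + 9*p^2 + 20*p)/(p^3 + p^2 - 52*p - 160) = p/(p - 8)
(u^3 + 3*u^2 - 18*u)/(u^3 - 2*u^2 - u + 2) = u*(u^2 + 3*u - 18)/(u^3 - 2*u^2 - u + 2)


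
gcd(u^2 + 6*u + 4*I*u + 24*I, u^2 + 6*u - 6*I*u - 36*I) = u + 6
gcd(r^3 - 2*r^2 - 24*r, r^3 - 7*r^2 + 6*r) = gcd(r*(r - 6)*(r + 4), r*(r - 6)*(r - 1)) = r^2 - 6*r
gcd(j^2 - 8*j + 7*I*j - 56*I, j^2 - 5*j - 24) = j - 8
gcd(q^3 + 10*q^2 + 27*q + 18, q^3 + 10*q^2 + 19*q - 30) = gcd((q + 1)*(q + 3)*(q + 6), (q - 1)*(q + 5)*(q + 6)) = q + 6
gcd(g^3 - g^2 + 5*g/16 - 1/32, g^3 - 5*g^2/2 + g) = g - 1/2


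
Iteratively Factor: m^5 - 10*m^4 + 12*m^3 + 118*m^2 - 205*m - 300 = (m - 5)*(m^4 - 5*m^3 - 13*m^2 + 53*m + 60) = (m - 5)*(m + 1)*(m^3 - 6*m^2 - 7*m + 60) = (m - 5)*(m - 4)*(m + 1)*(m^2 - 2*m - 15) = (m - 5)^2*(m - 4)*(m + 1)*(m + 3)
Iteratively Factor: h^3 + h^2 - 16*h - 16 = (h - 4)*(h^2 + 5*h + 4) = (h - 4)*(h + 4)*(h + 1)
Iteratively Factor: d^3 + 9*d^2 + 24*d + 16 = (d + 4)*(d^2 + 5*d + 4) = (d + 4)^2*(d + 1)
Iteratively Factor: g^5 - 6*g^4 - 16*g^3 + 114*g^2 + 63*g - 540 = (g - 5)*(g^4 - g^3 - 21*g^2 + 9*g + 108) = (g - 5)*(g + 3)*(g^3 - 4*g^2 - 9*g + 36) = (g - 5)*(g - 3)*(g + 3)*(g^2 - g - 12) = (g - 5)*(g - 3)*(g + 3)^2*(g - 4)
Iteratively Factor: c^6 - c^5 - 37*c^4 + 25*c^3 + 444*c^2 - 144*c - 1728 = (c + 3)*(c^5 - 4*c^4 - 25*c^3 + 100*c^2 + 144*c - 576) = (c - 4)*(c + 3)*(c^4 - 25*c^2 + 144) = (c - 4)*(c - 3)*(c + 3)*(c^3 + 3*c^2 - 16*c - 48) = (c - 4)*(c - 3)*(c + 3)^2*(c^2 - 16) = (c - 4)^2*(c - 3)*(c + 3)^2*(c + 4)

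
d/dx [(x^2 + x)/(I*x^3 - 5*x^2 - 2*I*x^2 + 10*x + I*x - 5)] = (I*x^3 + 3*I*x^2 - 15*x - 5)/(x^5 + x^4*(-3 + 10*I) + x^3*(-22 - 30*I) + x^2*(74 + 30*I) + x*(-75 - 10*I) + 25)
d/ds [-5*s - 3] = -5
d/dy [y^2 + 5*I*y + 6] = 2*y + 5*I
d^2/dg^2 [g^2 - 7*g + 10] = 2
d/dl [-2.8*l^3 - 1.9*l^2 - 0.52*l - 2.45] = -8.4*l^2 - 3.8*l - 0.52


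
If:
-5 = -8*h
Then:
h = 5/8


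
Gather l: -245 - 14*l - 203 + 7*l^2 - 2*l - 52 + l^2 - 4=8*l^2 - 16*l - 504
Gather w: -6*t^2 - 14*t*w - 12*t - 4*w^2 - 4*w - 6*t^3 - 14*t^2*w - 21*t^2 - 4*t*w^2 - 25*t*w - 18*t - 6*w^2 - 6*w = -6*t^3 - 27*t^2 - 30*t + w^2*(-4*t - 10) + w*(-14*t^2 - 39*t - 10)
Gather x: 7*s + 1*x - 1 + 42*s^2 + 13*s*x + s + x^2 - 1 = 42*s^2 + 8*s + x^2 + x*(13*s + 1) - 2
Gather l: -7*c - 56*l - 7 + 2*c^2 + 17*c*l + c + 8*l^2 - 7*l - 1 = 2*c^2 - 6*c + 8*l^2 + l*(17*c - 63) - 8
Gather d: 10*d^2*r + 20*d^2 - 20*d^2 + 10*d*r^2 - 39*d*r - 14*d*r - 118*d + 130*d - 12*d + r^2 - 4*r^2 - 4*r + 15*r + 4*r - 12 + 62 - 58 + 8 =10*d^2*r + d*(10*r^2 - 53*r) - 3*r^2 + 15*r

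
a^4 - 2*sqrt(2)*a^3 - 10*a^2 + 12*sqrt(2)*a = a*(a - 3*sqrt(2))*(a - sqrt(2))*(a + 2*sqrt(2))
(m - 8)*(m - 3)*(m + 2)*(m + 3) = m^4 - 6*m^3 - 25*m^2 + 54*m + 144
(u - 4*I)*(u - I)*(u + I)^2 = u^4 - 3*I*u^3 + 5*u^2 - 3*I*u + 4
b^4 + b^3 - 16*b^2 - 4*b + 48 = (b - 3)*(b - 2)*(b + 2)*(b + 4)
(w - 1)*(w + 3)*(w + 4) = w^3 + 6*w^2 + 5*w - 12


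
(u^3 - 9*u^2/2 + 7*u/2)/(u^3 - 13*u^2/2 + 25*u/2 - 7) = u/(u - 2)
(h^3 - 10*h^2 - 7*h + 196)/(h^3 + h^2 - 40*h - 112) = (h - 7)/(h + 4)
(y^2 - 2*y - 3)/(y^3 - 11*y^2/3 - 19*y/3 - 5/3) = 3*(y - 3)/(3*y^2 - 14*y - 5)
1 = 1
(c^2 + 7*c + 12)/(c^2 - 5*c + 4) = (c^2 + 7*c + 12)/(c^2 - 5*c + 4)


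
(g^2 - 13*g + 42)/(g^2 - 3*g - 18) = (g - 7)/(g + 3)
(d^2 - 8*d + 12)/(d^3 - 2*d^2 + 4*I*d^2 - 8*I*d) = (d - 6)/(d*(d + 4*I))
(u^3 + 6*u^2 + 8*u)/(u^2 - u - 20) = u*(u + 2)/(u - 5)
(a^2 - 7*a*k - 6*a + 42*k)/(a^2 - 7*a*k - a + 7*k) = (a - 6)/(a - 1)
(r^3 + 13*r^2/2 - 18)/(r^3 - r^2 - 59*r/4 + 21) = 2*(r^2 + 8*r + 12)/(2*r^2 + r - 28)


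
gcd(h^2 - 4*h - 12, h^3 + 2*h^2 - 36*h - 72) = h^2 - 4*h - 12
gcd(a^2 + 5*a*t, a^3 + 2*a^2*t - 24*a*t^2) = a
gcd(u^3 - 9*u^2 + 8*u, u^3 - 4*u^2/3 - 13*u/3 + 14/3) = u - 1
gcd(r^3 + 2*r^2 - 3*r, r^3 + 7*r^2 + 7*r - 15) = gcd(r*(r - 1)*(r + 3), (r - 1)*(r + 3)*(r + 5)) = r^2 + 2*r - 3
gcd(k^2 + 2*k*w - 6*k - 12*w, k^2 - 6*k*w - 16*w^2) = k + 2*w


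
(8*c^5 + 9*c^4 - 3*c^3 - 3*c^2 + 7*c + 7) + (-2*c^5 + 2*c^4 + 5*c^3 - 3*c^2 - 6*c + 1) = 6*c^5 + 11*c^4 + 2*c^3 - 6*c^2 + c + 8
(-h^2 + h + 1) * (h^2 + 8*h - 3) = -h^4 - 7*h^3 + 12*h^2 + 5*h - 3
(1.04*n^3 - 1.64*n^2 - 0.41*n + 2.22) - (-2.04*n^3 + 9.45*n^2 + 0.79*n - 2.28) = 3.08*n^3 - 11.09*n^2 - 1.2*n + 4.5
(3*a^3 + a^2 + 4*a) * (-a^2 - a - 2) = -3*a^5 - 4*a^4 - 11*a^3 - 6*a^2 - 8*a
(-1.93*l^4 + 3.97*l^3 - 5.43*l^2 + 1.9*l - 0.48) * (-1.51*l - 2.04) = 2.9143*l^5 - 2.0575*l^4 + 0.100499999999998*l^3 + 8.2082*l^2 - 3.1512*l + 0.9792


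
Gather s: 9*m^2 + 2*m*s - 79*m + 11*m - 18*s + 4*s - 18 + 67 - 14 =9*m^2 - 68*m + s*(2*m - 14) + 35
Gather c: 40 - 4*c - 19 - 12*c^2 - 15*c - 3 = -12*c^2 - 19*c + 18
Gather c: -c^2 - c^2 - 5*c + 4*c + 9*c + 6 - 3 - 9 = -2*c^2 + 8*c - 6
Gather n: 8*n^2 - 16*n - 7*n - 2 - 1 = 8*n^2 - 23*n - 3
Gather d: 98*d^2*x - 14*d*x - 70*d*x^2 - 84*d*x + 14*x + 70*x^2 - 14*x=98*d^2*x + d*(-70*x^2 - 98*x) + 70*x^2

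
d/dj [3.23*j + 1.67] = 3.23000000000000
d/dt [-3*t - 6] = -3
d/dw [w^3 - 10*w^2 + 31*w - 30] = 3*w^2 - 20*w + 31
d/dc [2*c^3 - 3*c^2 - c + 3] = 6*c^2 - 6*c - 1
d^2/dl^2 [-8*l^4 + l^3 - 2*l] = 6*l*(1 - 16*l)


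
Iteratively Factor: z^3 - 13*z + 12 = (z - 3)*(z^2 + 3*z - 4) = (z - 3)*(z - 1)*(z + 4)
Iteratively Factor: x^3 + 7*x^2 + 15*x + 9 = (x + 3)*(x^2 + 4*x + 3) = (x + 3)^2*(x + 1)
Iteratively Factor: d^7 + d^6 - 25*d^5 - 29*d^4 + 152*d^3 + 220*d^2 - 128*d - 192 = (d + 1)*(d^6 - 25*d^4 - 4*d^3 + 156*d^2 + 64*d - 192) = (d + 1)*(d + 4)*(d^5 - 4*d^4 - 9*d^3 + 32*d^2 + 28*d - 48) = (d + 1)*(d + 2)*(d + 4)*(d^4 - 6*d^3 + 3*d^2 + 26*d - 24) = (d - 1)*(d + 1)*(d + 2)*(d + 4)*(d^3 - 5*d^2 - 2*d + 24) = (d - 4)*(d - 1)*(d + 1)*(d + 2)*(d + 4)*(d^2 - d - 6) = (d - 4)*(d - 3)*(d - 1)*(d + 1)*(d + 2)*(d + 4)*(d + 2)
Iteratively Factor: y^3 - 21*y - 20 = (y + 4)*(y^2 - 4*y - 5) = (y - 5)*(y + 4)*(y + 1)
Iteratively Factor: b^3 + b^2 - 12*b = (b - 3)*(b^2 + 4*b) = b*(b - 3)*(b + 4)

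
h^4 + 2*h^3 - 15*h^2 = h^2*(h - 3)*(h + 5)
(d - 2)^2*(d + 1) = d^3 - 3*d^2 + 4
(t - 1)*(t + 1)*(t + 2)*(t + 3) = t^4 + 5*t^3 + 5*t^2 - 5*t - 6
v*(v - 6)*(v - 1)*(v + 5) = v^4 - 2*v^3 - 29*v^2 + 30*v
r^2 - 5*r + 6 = (r - 3)*(r - 2)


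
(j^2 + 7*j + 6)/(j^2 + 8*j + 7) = (j + 6)/(j + 7)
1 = 1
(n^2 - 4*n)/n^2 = (n - 4)/n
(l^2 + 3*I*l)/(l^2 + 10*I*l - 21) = l/(l + 7*I)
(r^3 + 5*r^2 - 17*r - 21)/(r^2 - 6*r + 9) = (r^2 + 8*r + 7)/(r - 3)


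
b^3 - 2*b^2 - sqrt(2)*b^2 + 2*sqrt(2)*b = b*(b - 2)*(b - sqrt(2))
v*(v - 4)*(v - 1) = v^3 - 5*v^2 + 4*v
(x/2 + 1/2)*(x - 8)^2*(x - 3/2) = x^4/2 - 33*x^3/4 + 141*x^2/4 - 4*x - 48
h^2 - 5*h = h*(h - 5)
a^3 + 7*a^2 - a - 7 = (a - 1)*(a + 1)*(a + 7)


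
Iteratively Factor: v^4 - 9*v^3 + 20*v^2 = (v)*(v^3 - 9*v^2 + 20*v) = v*(v - 4)*(v^2 - 5*v) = v*(v - 5)*(v - 4)*(v)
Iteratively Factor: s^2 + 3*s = (s + 3)*(s)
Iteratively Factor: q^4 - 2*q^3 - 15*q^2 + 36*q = (q)*(q^3 - 2*q^2 - 15*q + 36) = q*(q + 4)*(q^2 - 6*q + 9) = q*(q - 3)*(q + 4)*(q - 3)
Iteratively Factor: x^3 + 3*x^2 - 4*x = (x + 4)*(x^2 - x) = x*(x + 4)*(x - 1)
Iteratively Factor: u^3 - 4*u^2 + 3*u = (u - 1)*(u^2 - 3*u) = u*(u - 1)*(u - 3)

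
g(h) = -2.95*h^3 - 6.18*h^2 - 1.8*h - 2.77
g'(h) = -8.85*h^2 - 12.36*h - 1.8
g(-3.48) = 52.98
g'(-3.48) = -65.96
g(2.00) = -54.69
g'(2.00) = -61.92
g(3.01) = -144.63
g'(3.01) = -119.19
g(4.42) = -386.20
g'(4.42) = -229.33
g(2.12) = -62.47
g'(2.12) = -67.78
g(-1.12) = -4.36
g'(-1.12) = 0.94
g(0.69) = -7.92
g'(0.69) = -14.54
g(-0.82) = -3.82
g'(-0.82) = 2.38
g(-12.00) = 4226.51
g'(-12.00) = -1127.88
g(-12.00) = 4226.51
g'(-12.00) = -1127.88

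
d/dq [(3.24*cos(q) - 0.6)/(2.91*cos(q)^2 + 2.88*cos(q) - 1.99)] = (9.4284*cos(q)^2 - 3.492*cos(q) + 4.7196)*sin(q)/(8.4681*cos(q)^4 + 16.7616*cos(q)^3 - 3.2874*cos(q)^2 - 11.4624*cos(q) + 3.9601)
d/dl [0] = 0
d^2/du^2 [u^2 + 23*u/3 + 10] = 2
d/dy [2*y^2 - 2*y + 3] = 4*y - 2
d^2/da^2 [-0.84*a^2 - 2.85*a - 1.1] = -1.68000000000000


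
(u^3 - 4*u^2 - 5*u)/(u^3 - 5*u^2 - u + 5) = u/(u - 1)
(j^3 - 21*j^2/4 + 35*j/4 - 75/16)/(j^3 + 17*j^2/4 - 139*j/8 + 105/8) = (j - 5/2)/(j + 7)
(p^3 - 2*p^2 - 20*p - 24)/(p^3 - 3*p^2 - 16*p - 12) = (p + 2)/(p + 1)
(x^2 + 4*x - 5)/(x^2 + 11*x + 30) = (x - 1)/(x + 6)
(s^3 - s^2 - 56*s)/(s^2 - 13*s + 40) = s*(s + 7)/(s - 5)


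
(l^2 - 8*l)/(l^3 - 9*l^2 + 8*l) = 1/(l - 1)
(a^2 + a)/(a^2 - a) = (a + 1)/(a - 1)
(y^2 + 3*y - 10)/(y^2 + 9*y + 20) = (y - 2)/(y + 4)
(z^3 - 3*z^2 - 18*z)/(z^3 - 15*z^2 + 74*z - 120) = z*(z + 3)/(z^2 - 9*z + 20)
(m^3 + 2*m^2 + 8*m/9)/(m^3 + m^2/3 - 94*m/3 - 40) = m*(3*m + 2)/(3*(m^2 - m - 30))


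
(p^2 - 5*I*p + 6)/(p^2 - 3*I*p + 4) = (p - 6*I)/(p - 4*I)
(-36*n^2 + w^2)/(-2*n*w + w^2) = (36*n^2 - w^2)/(w*(2*n - w))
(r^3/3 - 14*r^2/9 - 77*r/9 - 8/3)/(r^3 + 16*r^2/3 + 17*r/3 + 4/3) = (r^2 - 5*r - 24)/(3*(r^2 + 5*r + 4))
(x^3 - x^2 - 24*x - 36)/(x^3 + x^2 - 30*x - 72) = (x + 2)/(x + 4)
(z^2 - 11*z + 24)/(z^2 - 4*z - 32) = (z - 3)/(z + 4)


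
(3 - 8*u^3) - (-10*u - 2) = -8*u^3 + 10*u + 5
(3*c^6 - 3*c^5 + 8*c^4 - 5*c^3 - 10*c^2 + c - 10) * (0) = 0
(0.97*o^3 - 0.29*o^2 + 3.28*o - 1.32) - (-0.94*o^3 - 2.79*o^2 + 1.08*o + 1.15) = 1.91*o^3 + 2.5*o^2 + 2.2*o - 2.47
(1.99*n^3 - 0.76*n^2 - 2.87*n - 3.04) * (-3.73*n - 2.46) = -7.4227*n^4 - 2.0606*n^3 + 12.5747*n^2 + 18.3994*n + 7.4784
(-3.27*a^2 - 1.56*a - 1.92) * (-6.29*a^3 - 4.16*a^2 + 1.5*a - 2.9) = 20.5683*a^5 + 23.4156*a^4 + 13.6614*a^3 + 15.1302*a^2 + 1.644*a + 5.568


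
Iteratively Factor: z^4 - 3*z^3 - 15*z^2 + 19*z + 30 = (z + 1)*(z^3 - 4*z^2 - 11*z + 30) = (z - 5)*(z + 1)*(z^2 + z - 6) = (z - 5)*(z - 2)*(z + 1)*(z + 3)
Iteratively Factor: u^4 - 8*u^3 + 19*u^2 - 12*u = (u - 4)*(u^3 - 4*u^2 + 3*u) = (u - 4)*(u - 1)*(u^2 - 3*u) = (u - 4)*(u - 3)*(u - 1)*(u)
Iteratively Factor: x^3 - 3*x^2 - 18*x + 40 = (x + 4)*(x^2 - 7*x + 10) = (x - 2)*(x + 4)*(x - 5)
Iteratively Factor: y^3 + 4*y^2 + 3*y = (y + 3)*(y^2 + y) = y*(y + 3)*(y + 1)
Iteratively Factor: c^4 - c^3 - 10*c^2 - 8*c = (c + 2)*(c^3 - 3*c^2 - 4*c) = (c + 1)*(c + 2)*(c^2 - 4*c) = (c - 4)*(c + 1)*(c + 2)*(c)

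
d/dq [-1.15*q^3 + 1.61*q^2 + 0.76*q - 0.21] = -3.45*q^2 + 3.22*q + 0.76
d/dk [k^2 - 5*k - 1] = 2*k - 5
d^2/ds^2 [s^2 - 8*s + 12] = 2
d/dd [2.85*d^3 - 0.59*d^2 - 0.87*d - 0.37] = 8.55*d^2 - 1.18*d - 0.87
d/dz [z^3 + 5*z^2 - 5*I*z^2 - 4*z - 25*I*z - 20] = 3*z^2 + 10*z*(1 - I) - 4 - 25*I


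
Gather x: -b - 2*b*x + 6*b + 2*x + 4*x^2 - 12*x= 5*b + 4*x^2 + x*(-2*b - 10)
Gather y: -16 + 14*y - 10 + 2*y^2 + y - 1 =2*y^2 + 15*y - 27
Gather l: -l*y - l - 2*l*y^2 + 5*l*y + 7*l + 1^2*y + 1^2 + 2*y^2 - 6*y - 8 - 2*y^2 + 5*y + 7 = l*(-2*y^2 + 4*y + 6)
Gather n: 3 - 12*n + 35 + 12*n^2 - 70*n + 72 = 12*n^2 - 82*n + 110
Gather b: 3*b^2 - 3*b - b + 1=3*b^2 - 4*b + 1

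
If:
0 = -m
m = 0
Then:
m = 0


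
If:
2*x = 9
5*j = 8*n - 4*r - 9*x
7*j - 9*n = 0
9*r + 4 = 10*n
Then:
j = -6273/362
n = -4879/362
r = -2791/181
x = 9/2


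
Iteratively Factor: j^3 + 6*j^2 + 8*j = (j + 4)*(j^2 + 2*j) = j*(j + 4)*(j + 2)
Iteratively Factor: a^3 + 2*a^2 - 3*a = (a + 3)*(a^2 - a) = a*(a + 3)*(a - 1)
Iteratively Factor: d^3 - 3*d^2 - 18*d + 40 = (d - 2)*(d^2 - d - 20) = (d - 2)*(d + 4)*(d - 5)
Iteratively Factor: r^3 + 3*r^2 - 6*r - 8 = (r - 2)*(r^2 + 5*r + 4) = (r - 2)*(r + 4)*(r + 1)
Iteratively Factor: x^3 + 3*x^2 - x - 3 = (x - 1)*(x^2 + 4*x + 3) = (x - 1)*(x + 3)*(x + 1)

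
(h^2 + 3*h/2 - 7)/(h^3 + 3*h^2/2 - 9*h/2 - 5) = (2*h + 7)/(2*h^2 + 7*h + 5)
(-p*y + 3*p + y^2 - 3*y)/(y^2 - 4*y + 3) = (-p + y)/(y - 1)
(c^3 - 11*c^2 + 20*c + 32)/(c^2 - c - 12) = (c^2 - 7*c - 8)/(c + 3)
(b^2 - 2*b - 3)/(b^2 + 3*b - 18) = (b + 1)/(b + 6)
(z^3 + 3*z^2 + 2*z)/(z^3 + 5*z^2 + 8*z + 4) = z/(z + 2)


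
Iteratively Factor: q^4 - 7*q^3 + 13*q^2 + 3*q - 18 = (q - 3)*(q^3 - 4*q^2 + q + 6) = (q - 3)*(q - 2)*(q^2 - 2*q - 3) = (q - 3)*(q - 2)*(q + 1)*(q - 3)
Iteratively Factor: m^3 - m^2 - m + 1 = (m - 1)*(m^2 - 1) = (m - 1)*(m + 1)*(m - 1)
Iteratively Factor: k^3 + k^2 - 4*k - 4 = (k - 2)*(k^2 + 3*k + 2) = (k - 2)*(k + 1)*(k + 2)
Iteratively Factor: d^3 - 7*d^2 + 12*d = (d - 4)*(d^2 - 3*d) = (d - 4)*(d - 3)*(d)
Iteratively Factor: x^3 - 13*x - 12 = (x + 3)*(x^2 - 3*x - 4) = (x + 1)*(x + 3)*(x - 4)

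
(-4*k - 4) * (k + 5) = -4*k^2 - 24*k - 20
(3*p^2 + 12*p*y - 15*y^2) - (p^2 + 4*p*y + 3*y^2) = 2*p^2 + 8*p*y - 18*y^2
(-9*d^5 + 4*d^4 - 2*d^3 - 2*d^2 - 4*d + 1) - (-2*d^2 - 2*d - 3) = -9*d^5 + 4*d^4 - 2*d^3 - 2*d + 4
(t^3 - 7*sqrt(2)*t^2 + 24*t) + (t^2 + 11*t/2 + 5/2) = t^3 - 7*sqrt(2)*t^2 + t^2 + 59*t/2 + 5/2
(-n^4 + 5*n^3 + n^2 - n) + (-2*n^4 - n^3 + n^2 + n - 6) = -3*n^4 + 4*n^3 + 2*n^2 - 6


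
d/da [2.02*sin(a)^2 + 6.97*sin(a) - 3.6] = (4.04*sin(a) + 6.97)*cos(a)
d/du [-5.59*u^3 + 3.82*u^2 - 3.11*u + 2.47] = -16.77*u^2 + 7.64*u - 3.11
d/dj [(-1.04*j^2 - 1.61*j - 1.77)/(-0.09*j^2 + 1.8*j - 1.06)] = (-2.0169*j^2 + 1.8862*j + 4.8926)/(0.0081*j^4 - 0.324*j^3 + 3.4308*j^2 - 3.816*j + 1.1236)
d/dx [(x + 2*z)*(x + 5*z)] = 2*x + 7*z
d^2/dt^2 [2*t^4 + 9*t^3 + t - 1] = 6*t*(4*t + 9)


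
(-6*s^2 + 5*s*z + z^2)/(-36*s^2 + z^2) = (-s + z)/(-6*s + z)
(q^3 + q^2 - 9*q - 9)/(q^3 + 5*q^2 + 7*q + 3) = (q - 3)/(q + 1)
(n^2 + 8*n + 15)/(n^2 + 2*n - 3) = (n + 5)/(n - 1)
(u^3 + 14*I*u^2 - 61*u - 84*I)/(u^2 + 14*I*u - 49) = (u^2 + 7*I*u - 12)/(u + 7*I)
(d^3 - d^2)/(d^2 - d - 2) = d^2*(1 - d)/(-d^2 + d + 2)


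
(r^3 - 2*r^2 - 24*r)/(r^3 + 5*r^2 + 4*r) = (r - 6)/(r + 1)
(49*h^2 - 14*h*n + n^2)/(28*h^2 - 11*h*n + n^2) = (7*h - n)/(4*h - n)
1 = 1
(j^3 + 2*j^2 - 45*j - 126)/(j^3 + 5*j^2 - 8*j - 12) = (j^2 - 4*j - 21)/(j^2 - j - 2)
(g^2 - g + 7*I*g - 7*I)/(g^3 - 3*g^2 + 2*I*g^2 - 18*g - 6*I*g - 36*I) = (g^2 + g*(-1 + 7*I) - 7*I)/(g^3 + g^2*(-3 + 2*I) - 6*g*(3 + I) - 36*I)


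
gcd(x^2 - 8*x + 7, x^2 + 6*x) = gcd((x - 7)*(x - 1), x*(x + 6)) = 1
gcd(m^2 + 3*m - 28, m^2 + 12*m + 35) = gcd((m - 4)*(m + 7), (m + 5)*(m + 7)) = m + 7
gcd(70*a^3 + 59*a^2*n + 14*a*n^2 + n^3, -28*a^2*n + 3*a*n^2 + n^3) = 7*a + n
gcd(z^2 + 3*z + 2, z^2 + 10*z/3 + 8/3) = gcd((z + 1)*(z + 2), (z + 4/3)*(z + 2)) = z + 2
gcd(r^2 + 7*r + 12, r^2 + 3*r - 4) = r + 4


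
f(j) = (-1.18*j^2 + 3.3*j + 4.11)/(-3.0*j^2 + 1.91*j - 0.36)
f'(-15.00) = 0.00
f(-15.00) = 0.44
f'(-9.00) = 0.01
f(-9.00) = 0.47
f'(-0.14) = -26.46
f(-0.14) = -5.28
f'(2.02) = 0.96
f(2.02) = -0.68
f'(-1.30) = -0.47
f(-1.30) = 0.27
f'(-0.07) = -41.73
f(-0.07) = -7.62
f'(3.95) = 0.13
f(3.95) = 0.03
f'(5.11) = 0.07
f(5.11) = 0.14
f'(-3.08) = -0.01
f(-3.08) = 0.50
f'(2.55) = 0.47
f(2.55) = -0.32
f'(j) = (3.3 - 2.36*j)/(-3.0*j^2 + 1.91*j - 0.36) + (6.0*j - 1.91)*(-1.18*j^2 + 3.3*j + 4.11)/(-3.0*j^2 + 1.91*j - 0.36)^2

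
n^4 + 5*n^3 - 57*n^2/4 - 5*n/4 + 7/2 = (n - 2)*(n - 1/2)*(n + 1/2)*(n + 7)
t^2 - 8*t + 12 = (t - 6)*(t - 2)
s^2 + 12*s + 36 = (s + 6)^2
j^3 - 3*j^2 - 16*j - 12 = (j - 6)*(j + 1)*(j + 2)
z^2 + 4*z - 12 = (z - 2)*(z + 6)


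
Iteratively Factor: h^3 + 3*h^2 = (h + 3)*(h^2) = h*(h + 3)*(h)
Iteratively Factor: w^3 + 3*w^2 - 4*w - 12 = (w + 3)*(w^2 - 4) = (w + 2)*(w + 3)*(w - 2)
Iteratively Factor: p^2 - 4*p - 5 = (p + 1)*(p - 5)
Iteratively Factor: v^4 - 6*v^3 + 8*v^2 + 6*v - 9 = (v - 1)*(v^3 - 5*v^2 + 3*v + 9) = (v - 3)*(v - 1)*(v^2 - 2*v - 3) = (v - 3)*(v - 1)*(v + 1)*(v - 3)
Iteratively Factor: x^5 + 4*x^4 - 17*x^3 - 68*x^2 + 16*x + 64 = (x + 1)*(x^4 + 3*x^3 - 20*x^2 - 48*x + 64) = (x + 1)*(x + 4)*(x^3 - x^2 - 16*x + 16) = (x - 4)*(x + 1)*(x + 4)*(x^2 + 3*x - 4) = (x - 4)*(x + 1)*(x + 4)^2*(x - 1)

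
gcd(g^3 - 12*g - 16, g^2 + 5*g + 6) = g + 2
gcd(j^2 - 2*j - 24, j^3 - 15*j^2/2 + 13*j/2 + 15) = j - 6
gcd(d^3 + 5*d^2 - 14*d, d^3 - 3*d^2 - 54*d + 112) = d^2 + 5*d - 14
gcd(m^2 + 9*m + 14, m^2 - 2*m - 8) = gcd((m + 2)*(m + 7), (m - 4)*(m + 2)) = m + 2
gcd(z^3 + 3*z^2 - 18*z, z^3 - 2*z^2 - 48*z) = z^2 + 6*z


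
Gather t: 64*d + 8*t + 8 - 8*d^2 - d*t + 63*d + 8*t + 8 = -8*d^2 + 127*d + t*(16 - d) + 16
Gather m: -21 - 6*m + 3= -6*m - 18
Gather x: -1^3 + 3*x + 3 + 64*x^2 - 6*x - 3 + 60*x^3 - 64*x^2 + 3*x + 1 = 60*x^3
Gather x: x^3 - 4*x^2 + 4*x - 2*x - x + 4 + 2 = x^3 - 4*x^2 + x + 6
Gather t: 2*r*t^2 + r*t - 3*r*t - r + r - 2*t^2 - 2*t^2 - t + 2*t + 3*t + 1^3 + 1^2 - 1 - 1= t^2*(2*r - 4) + t*(4 - 2*r)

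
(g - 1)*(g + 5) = g^2 + 4*g - 5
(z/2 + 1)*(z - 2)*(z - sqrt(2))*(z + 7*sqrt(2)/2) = z^4/2 + 5*sqrt(2)*z^3/4 - 11*z^2/2 - 5*sqrt(2)*z + 14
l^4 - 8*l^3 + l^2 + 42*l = l*(l - 7)*(l - 3)*(l + 2)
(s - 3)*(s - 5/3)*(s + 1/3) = s^3 - 13*s^2/3 + 31*s/9 + 5/3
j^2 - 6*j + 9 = (j - 3)^2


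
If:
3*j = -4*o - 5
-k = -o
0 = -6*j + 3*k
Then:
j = -5/11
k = -10/11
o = -10/11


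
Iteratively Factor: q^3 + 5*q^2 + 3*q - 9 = (q + 3)*(q^2 + 2*q - 3) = (q + 3)^2*(q - 1)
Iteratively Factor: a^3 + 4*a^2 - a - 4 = (a + 4)*(a^2 - 1) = (a - 1)*(a + 4)*(a + 1)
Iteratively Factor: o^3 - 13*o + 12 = (o - 3)*(o^2 + 3*o - 4) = (o - 3)*(o + 4)*(o - 1)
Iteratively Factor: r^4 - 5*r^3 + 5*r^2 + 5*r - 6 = (r - 1)*(r^3 - 4*r^2 + r + 6) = (r - 1)*(r + 1)*(r^2 - 5*r + 6) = (r - 2)*(r - 1)*(r + 1)*(r - 3)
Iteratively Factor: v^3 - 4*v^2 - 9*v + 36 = (v - 4)*(v^2 - 9) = (v - 4)*(v - 3)*(v + 3)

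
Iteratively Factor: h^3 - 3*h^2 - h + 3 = (h + 1)*(h^2 - 4*h + 3) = (h - 1)*(h + 1)*(h - 3)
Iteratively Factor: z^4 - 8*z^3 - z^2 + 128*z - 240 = (z - 4)*(z^3 - 4*z^2 - 17*z + 60) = (z - 4)*(z + 4)*(z^2 - 8*z + 15) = (z - 5)*(z - 4)*(z + 4)*(z - 3)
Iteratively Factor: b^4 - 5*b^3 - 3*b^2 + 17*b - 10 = (b + 2)*(b^3 - 7*b^2 + 11*b - 5) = (b - 1)*(b + 2)*(b^2 - 6*b + 5) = (b - 5)*(b - 1)*(b + 2)*(b - 1)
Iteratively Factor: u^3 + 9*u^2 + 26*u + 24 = (u + 2)*(u^2 + 7*u + 12) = (u + 2)*(u + 4)*(u + 3)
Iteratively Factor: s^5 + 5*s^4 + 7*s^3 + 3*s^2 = (s + 1)*(s^4 + 4*s^3 + 3*s^2) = s*(s + 1)*(s^3 + 4*s^2 + 3*s) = s*(s + 1)^2*(s^2 + 3*s) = s^2*(s + 1)^2*(s + 3)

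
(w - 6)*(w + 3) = w^2 - 3*w - 18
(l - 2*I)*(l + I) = l^2 - I*l + 2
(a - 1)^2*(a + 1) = a^3 - a^2 - a + 1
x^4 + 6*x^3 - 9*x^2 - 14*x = x*(x - 2)*(x + 1)*(x + 7)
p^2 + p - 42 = (p - 6)*(p + 7)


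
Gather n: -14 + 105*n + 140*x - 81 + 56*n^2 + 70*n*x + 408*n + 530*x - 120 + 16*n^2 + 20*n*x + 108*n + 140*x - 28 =72*n^2 + n*(90*x + 621) + 810*x - 243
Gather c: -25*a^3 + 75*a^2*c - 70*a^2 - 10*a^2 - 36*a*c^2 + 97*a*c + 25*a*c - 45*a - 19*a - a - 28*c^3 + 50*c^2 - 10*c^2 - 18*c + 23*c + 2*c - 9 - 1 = -25*a^3 - 80*a^2 - 65*a - 28*c^3 + c^2*(40 - 36*a) + c*(75*a^2 + 122*a + 7) - 10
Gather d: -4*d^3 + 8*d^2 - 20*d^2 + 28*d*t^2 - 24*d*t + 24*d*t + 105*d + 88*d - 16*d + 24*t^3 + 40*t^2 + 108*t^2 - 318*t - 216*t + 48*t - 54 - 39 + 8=-4*d^3 - 12*d^2 + d*(28*t^2 + 177) + 24*t^3 + 148*t^2 - 486*t - 85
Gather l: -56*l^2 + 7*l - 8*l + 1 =-56*l^2 - l + 1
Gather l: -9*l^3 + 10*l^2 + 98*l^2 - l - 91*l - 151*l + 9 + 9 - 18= -9*l^3 + 108*l^2 - 243*l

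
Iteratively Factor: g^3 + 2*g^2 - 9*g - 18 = (g + 2)*(g^2 - 9) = (g - 3)*(g + 2)*(g + 3)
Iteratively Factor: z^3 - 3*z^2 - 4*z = (z - 4)*(z^2 + z) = (z - 4)*(z + 1)*(z)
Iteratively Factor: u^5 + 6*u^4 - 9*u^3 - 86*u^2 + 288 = (u + 3)*(u^4 + 3*u^3 - 18*u^2 - 32*u + 96) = (u + 3)*(u + 4)*(u^3 - u^2 - 14*u + 24) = (u + 3)*(u + 4)^2*(u^2 - 5*u + 6) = (u - 2)*(u + 3)*(u + 4)^2*(u - 3)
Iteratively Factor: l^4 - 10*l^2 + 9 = (l - 1)*(l^3 + l^2 - 9*l - 9) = (l - 3)*(l - 1)*(l^2 + 4*l + 3) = (l - 3)*(l - 1)*(l + 1)*(l + 3)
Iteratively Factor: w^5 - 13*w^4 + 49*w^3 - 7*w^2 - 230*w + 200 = (w + 2)*(w^4 - 15*w^3 + 79*w^2 - 165*w + 100) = (w - 1)*(w + 2)*(w^3 - 14*w^2 + 65*w - 100) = (w - 5)*(w - 1)*(w + 2)*(w^2 - 9*w + 20) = (w - 5)^2*(w - 1)*(w + 2)*(w - 4)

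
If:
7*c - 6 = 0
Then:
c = 6/7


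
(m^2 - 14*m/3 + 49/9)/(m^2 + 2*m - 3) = (9*m^2 - 42*m + 49)/(9*(m^2 + 2*m - 3))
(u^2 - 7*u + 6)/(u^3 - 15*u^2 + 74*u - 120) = (u - 1)/(u^2 - 9*u + 20)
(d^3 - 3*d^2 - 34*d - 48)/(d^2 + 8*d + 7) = (d^3 - 3*d^2 - 34*d - 48)/(d^2 + 8*d + 7)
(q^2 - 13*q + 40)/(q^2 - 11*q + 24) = (q - 5)/(q - 3)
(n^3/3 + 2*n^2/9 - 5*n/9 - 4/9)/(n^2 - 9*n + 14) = (3*n^3 + 2*n^2 - 5*n - 4)/(9*(n^2 - 9*n + 14))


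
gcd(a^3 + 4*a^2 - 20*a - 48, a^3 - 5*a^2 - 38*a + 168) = a^2 + 2*a - 24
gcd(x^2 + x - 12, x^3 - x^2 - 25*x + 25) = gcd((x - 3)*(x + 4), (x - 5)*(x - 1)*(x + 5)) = 1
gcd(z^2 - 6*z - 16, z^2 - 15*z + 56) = z - 8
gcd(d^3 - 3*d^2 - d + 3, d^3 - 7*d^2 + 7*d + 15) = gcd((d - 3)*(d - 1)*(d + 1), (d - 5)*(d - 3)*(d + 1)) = d^2 - 2*d - 3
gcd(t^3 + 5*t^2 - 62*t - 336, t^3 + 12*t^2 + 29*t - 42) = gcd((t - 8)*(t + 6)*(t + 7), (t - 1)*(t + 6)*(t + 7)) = t^2 + 13*t + 42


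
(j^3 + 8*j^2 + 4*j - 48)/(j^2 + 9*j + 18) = (j^2 + 2*j - 8)/(j + 3)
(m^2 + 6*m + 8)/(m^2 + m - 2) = (m + 4)/(m - 1)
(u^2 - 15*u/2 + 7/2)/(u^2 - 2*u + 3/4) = 2*(u - 7)/(2*u - 3)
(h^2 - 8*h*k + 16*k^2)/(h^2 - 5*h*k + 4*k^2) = (h - 4*k)/(h - k)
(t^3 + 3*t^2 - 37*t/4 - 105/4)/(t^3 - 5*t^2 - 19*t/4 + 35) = (2*t^2 + t - 21)/(2*t^2 - 15*t + 28)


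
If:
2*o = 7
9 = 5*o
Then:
No Solution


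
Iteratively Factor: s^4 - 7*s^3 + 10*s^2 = (s)*(s^3 - 7*s^2 + 10*s) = s^2*(s^2 - 7*s + 10) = s^2*(s - 5)*(s - 2)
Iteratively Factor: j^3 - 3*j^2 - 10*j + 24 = (j - 4)*(j^2 + j - 6) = (j - 4)*(j + 3)*(j - 2)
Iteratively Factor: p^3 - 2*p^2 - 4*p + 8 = (p - 2)*(p^2 - 4) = (p - 2)*(p + 2)*(p - 2)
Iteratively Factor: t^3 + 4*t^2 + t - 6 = (t + 2)*(t^2 + 2*t - 3) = (t - 1)*(t + 2)*(t + 3)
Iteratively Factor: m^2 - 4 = (m + 2)*(m - 2)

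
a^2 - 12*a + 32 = (a - 8)*(a - 4)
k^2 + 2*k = k*(k + 2)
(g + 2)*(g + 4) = g^2 + 6*g + 8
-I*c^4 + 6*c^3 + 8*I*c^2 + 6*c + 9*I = (c - I)*(c + 3*I)^2*(-I*c + 1)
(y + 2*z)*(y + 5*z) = y^2 + 7*y*z + 10*z^2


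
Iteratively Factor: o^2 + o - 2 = (o - 1)*(o + 2)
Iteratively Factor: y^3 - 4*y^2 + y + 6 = (y - 3)*(y^2 - y - 2) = (y - 3)*(y - 2)*(y + 1)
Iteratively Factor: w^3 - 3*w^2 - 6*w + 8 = (w + 2)*(w^2 - 5*w + 4) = (w - 1)*(w + 2)*(w - 4)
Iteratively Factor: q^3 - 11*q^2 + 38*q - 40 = (q - 2)*(q^2 - 9*q + 20) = (q - 4)*(q - 2)*(q - 5)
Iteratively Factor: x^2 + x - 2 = (x + 2)*(x - 1)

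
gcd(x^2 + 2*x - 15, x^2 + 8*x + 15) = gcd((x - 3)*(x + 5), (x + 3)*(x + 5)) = x + 5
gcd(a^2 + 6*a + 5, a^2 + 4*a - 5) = a + 5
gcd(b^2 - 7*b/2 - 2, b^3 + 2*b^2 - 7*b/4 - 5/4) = b + 1/2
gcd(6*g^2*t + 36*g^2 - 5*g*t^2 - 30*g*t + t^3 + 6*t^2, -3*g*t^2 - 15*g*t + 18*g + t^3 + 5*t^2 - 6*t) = -3*g*t - 18*g + t^2 + 6*t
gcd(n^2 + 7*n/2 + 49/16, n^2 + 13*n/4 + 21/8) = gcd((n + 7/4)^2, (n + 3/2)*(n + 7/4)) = n + 7/4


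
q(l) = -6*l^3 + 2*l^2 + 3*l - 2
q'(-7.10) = -932.78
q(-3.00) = 169.00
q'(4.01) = -270.40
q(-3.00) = 169.00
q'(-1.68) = -54.52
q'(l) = -18*l^2 + 4*l + 3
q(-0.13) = -2.34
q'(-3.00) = -171.00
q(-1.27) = 9.71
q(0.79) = -1.34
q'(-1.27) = -31.11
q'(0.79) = -5.07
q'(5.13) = -450.18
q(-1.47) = 16.97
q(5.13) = -744.01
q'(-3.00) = -171.00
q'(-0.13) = 2.18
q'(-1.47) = -41.78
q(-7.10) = 2224.99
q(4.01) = -344.70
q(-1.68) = 27.05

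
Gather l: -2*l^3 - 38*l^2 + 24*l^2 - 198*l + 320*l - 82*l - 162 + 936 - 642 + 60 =-2*l^3 - 14*l^2 + 40*l + 192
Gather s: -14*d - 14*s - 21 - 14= -14*d - 14*s - 35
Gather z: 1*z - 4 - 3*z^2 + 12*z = -3*z^2 + 13*z - 4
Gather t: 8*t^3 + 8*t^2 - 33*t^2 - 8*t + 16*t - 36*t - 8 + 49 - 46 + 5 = 8*t^3 - 25*t^2 - 28*t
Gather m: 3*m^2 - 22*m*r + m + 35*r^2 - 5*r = 3*m^2 + m*(1 - 22*r) + 35*r^2 - 5*r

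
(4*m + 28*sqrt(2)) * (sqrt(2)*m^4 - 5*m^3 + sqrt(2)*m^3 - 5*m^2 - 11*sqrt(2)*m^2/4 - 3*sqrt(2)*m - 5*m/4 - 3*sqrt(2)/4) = 4*sqrt(2)*m^5 + 4*sqrt(2)*m^4 + 36*m^4 - 151*sqrt(2)*m^3 + 36*m^3 - 152*sqrt(2)*m^2 - 159*m^2 - 168*m - 38*sqrt(2)*m - 42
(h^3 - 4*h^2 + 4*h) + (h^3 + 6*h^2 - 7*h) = 2*h^3 + 2*h^2 - 3*h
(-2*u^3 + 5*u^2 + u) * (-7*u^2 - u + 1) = 14*u^5 - 33*u^4 - 14*u^3 + 4*u^2 + u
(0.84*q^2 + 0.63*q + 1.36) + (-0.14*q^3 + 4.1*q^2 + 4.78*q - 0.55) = -0.14*q^3 + 4.94*q^2 + 5.41*q + 0.81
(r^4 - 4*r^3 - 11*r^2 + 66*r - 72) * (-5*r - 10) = -5*r^5 + 10*r^4 + 95*r^3 - 220*r^2 - 300*r + 720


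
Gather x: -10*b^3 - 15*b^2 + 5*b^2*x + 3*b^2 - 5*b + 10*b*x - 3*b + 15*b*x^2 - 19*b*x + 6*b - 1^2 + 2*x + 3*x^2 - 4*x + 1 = -10*b^3 - 12*b^2 - 2*b + x^2*(15*b + 3) + x*(5*b^2 - 9*b - 2)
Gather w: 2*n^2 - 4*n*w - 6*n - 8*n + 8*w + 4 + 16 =2*n^2 - 14*n + w*(8 - 4*n) + 20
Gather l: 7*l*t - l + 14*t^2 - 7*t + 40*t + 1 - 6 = l*(7*t - 1) + 14*t^2 + 33*t - 5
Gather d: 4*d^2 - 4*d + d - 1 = 4*d^2 - 3*d - 1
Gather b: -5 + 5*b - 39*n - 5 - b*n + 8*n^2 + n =b*(5 - n) + 8*n^2 - 38*n - 10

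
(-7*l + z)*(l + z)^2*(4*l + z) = -28*l^4 - 59*l^3*z - 33*l^2*z^2 - l*z^3 + z^4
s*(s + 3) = s^2 + 3*s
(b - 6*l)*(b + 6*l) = b^2 - 36*l^2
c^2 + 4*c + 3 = (c + 1)*(c + 3)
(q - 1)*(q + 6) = q^2 + 5*q - 6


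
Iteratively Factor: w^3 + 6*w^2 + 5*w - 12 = (w + 4)*(w^2 + 2*w - 3) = (w - 1)*(w + 4)*(w + 3)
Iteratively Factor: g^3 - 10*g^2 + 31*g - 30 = (g - 3)*(g^2 - 7*g + 10) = (g - 5)*(g - 3)*(g - 2)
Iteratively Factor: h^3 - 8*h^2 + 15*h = (h - 5)*(h^2 - 3*h) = (h - 5)*(h - 3)*(h)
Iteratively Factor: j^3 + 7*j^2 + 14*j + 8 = (j + 1)*(j^2 + 6*j + 8) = (j + 1)*(j + 2)*(j + 4)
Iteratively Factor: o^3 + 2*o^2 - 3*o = (o + 3)*(o^2 - o) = o*(o + 3)*(o - 1)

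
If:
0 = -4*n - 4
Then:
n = -1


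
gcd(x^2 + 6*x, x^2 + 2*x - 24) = x + 6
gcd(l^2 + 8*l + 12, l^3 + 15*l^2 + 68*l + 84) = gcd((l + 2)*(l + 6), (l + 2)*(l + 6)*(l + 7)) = l^2 + 8*l + 12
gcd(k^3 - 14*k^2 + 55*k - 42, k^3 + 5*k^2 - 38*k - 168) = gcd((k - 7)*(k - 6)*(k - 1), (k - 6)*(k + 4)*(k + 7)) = k - 6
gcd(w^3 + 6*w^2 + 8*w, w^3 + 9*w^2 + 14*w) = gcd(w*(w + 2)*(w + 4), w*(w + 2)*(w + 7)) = w^2 + 2*w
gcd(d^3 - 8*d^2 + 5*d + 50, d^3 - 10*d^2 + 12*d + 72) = d + 2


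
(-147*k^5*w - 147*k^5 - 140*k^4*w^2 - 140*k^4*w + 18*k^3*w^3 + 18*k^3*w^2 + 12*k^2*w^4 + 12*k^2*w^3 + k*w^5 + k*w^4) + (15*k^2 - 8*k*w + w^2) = -147*k^5*w - 147*k^5 - 140*k^4*w^2 - 140*k^4*w + 18*k^3*w^3 + 18*k^3*w^2 + 12*k^2*w^4 + 12*k^2*w^3 + 15*k^2 + k*w^5 + k*w^4 - 8*k*w + w^2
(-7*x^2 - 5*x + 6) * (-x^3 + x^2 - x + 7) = 7*x^5 - 2*x^4 - 4*x^3 - 38*x^2 - 41*x + 42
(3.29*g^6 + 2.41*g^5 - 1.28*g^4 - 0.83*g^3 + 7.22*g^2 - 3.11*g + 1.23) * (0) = 0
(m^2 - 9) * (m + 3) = m^3 + 3*m^2 - 9*m - 27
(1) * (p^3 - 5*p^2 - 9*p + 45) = p^3 - 5*p^2 - 9*p + 45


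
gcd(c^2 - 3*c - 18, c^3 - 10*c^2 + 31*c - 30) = 1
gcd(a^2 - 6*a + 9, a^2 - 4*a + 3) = a - 3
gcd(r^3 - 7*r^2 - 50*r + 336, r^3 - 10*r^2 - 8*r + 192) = r^2 - 14*r + 48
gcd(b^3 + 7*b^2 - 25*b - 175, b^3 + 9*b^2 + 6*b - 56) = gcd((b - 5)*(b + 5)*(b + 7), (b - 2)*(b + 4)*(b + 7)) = b + 7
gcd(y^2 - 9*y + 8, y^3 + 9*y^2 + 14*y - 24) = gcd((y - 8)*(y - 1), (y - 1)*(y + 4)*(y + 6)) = y - 1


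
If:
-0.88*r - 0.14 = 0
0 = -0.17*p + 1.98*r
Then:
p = -1.85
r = -0.16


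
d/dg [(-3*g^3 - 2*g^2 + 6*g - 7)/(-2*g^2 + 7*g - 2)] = (6*g^4 - 42*g^3 + 16*g^2 - 20*g + 37)/(4*g^4 - 28*g^3 + 57*g^2 - 28*g + 4)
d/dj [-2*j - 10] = -2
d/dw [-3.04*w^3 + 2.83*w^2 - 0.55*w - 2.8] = -9.12*w^2 + 5.66*w - 0.55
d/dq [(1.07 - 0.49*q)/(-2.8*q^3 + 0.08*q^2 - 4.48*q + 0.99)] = (-2.744*q^3 + 9.0272*q^2 - 0.1712*q + 4.3085)/(7.84*q^6 - 0.448*q^5 + 25.0944*q^4 - 6.2608*q^3 + 20.2288*q^2 - 8.8704*q + 0.9801)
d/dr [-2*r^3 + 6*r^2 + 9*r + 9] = -6*r^2 + 12*r + 9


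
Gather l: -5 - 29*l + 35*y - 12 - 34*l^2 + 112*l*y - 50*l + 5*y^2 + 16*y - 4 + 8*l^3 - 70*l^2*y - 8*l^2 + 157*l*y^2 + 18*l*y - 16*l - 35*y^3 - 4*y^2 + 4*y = 8*l^3 + l^2*(-70*y - 42) + l*(157*y^2 + 130*y - 95) - 35*y^3 + y^2 + 55*y - 21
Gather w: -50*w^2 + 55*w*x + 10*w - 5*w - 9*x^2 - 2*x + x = -50*w^2 + w*(55*x + 5) - 9*x^2 - x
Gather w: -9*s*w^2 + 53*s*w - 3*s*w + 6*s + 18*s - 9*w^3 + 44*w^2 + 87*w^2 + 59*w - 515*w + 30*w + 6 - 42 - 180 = 24*s - 9*w^3 + w^2*(131 - 9*s) + w*(50*s - 426) - 216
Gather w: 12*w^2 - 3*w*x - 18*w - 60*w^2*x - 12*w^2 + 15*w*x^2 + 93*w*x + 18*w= -60*w^2*x + w*(15*x^2 + 90*x)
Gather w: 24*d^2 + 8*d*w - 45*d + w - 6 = 24*d^2 - 45*d + w*(8*d + 1) - 6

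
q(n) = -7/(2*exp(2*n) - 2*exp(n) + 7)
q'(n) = -7*(-4*exp(2*n) + 2*exp(n))/(2*exp(2*n) - 2*exp(n) + 7)^2 = (28*exp(n) - 14)*exp(n)/(2*exp(2*n) - 2*exp(n) + 7)^2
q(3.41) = -0.00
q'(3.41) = 0.01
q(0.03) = -0.99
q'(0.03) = 0.31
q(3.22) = -0.01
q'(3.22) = 0.01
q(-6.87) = -1.00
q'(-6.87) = -0.00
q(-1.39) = -1.06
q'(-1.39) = -0.04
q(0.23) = -0.91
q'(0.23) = 0.46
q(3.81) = -0.00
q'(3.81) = 0.00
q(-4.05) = -1.00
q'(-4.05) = -0.00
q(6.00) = 0.00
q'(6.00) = 0.00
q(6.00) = 0.00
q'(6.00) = 0.00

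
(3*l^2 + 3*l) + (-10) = 3*l^2 + 3*l - 10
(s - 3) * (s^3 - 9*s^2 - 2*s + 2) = s^4 - 12*s^3 + 25*s^2 + 8*s - 6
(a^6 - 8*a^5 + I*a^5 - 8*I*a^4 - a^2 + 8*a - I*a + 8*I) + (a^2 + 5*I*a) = a^6 - 8*a^5 + I*a^5 - 8*I*a^4 + 8*a + 4*I*a + 8*I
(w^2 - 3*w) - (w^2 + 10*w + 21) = -13*w - 21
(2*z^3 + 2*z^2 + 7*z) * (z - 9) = 2*z^4 - 16*z^3 - 11*z^2 - 63*z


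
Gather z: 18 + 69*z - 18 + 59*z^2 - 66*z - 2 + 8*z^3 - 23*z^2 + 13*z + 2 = 8*z^3 + 36*z^2 + 16*z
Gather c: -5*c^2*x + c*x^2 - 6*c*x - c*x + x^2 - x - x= -5*c^2*x + c*(x^2 - 7*x) + x^2 - 2*x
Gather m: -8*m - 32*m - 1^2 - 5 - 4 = -40*m - 10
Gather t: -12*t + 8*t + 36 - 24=12 - 4*t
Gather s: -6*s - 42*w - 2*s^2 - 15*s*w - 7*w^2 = -2*s^2 + s*(-15*w - 6) - 7*w^2 - 42*w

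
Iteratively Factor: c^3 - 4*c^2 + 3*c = (c - 1)*(c^2 - 3*c) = (c - 3)*(c - 1)*(c)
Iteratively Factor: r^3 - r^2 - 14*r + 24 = (r - 2)*(r^2 + r - 12) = (r - 2)*(r + 4)*(r - 3)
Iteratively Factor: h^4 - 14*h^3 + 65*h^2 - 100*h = (h)*(h^3 - 14*h^2 + 65*h - 100) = h*(h - 5)*(h^2 - 9*h + 20) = h*(h - 5)^2*(h - 4)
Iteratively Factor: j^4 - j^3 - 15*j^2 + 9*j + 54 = (j + 3)*(j^3 - 4*j^2 - 3*j + 18) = (j - 3)*(j + 3)*(j^2 - j - 6) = (j - 3)^2*(j + 3)*(j + 2)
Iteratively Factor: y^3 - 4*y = (y - 2)*(y^2 + 2*y) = (y - 2)*(y + 2)*(y)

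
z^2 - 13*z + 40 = (z - 8)*(z - 5)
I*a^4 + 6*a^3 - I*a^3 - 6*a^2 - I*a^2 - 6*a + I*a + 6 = (a - 1)^2*(a - 6*I)*(I*a + I)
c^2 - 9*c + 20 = (c - 5)*(c - 4)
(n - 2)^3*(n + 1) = n^4 - 5*n^3 + 6*n^2 + 4*n - 8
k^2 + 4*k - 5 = (k - 1)*(k + 5)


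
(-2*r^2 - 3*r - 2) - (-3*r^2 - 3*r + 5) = r^2 - 7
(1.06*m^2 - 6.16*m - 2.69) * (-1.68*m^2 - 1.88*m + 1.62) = -1.7808*m^4 + 8.356*m^3 + 17.8172*m^2 - 4.922*m - 4.3578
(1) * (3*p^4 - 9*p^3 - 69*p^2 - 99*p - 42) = 3*p^4 - 9*p^3 - 69*p^2 - 99*p - 42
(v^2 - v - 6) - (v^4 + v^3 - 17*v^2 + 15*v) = -v^4 - v^3 + 18*v^2 - 16*v - 6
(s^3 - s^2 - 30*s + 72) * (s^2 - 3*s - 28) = s^5 - 4*s^4 - 55*s^3 + 190*s^2 + 624*s - 2016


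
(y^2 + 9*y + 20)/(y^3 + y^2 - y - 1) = (y^2 + 9*y + 20)/(y^3 + y^2 - y - 1)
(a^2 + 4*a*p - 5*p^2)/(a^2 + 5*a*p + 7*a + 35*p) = (a - p)/(a + 7)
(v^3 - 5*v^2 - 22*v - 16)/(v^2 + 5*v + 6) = (v^2 - 7*v - 8)/(v + 3)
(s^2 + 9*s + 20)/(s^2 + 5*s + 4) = (s + 5)/(s + 1)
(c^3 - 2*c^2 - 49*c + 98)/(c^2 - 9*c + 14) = c + 7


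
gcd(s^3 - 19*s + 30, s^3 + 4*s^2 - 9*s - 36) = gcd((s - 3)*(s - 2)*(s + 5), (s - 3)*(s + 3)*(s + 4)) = s - 3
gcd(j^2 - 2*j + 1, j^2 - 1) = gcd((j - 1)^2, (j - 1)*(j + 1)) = j - 1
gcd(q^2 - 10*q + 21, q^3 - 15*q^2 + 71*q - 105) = q^2 - 10*q + 21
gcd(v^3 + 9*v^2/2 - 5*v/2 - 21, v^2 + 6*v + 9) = v + 3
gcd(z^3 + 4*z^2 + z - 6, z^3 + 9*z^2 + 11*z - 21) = z^2 + 2*z - 3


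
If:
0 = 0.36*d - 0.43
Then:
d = 1.19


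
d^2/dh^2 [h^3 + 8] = 6*h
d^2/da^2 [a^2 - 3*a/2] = 2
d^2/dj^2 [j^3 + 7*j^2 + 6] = 6*j + 14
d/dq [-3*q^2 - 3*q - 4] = -6*q - 3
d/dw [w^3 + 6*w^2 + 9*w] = 3*w^2 + 12*w + 9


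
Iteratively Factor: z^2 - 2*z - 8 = (z - 4)*(z + 2)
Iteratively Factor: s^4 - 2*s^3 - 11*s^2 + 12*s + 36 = (s - 3)*(s^3 + s^2 - 8*s - 12) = (s - 3)*(s + 2)*(s^2 - s - 6) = (s - 3)*(s + 2)^2*(s - 3)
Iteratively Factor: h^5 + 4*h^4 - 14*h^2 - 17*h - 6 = (h + 1)*(h^4 + 3*h^3 - 3*h^2 - 11*h - 6) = (h + 1)^2*(h^3 + 2*h^2 - 5*h - 6) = (h + 1)^2*(h + 3)*(h^2 - h - 2) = (h - 2)*(h + 1)^2*(h + 3)*(h + 1)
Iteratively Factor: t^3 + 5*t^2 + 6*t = (t + 3)*(t^2 + 2*t) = (t + 2)*(t + 3)*(t)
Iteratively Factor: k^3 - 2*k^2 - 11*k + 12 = (k + 3)*(k^2 - 5*k + 4) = (k - 4)*(k + 3)*(k - 1)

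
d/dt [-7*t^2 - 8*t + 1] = -14*t - 8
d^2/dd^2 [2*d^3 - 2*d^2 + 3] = 12*d - 4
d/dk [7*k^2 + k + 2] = 14*k + 1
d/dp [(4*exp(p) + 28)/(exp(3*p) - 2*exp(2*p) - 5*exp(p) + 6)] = 4*((exp(p) + 7)*(-3*exp(2*p) + 4*exp(p) + 5) + exp(3*p) - 2*exp(2*p) - 5*exp(p) + 6)*exp(p)/(exp(3*p) - 2*exp(2*p) - 5*exp(p) + 6)^2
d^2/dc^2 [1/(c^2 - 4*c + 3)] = 2*(-c^2 + 4*c + 4*(c - 2)^2 - 3)/(c^2 - 4*c + 3)^3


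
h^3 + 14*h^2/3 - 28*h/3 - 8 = (h - 2)*(h + 2/3)*(h + 6)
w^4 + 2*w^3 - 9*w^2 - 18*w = w*(w - 3)*(w + 2)*(w + 3)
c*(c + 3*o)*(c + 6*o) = c^3 + 9*c^2*o + 18*c*o^2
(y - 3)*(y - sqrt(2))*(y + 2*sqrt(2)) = y^3 - 3*y^2 + sqrt(2)*y^2 - 3*sqrt(2)*y - 4*y + 12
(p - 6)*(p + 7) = p^2 + p - 42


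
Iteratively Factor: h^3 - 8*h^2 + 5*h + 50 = (h - 5)*(h^2 - 3*h - 10) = (h - 5)^2*(h + 2)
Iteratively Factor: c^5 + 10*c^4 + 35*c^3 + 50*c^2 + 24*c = (c + 3)*(c^4 + 7*c^3 + 14*c^2 + 8*c) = (c + 1)*(c + 3)*(c^3 + 6*c^2 + 8*c) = (c + 1)*(c + 3)*(c + 4)*(c^2 + 2*c) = (c + 1)*(c + 2)*(c + 3)*(c + 4)*(c)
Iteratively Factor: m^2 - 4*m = (m - 4)*(m)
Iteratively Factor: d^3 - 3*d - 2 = (d + 1)*(d^2 - d - 2) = (d - 2)*(d + 1)*(d + 1)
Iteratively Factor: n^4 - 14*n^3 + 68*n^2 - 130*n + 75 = (n - 1)*(n^3 - 13*n^2 + 55*n - 75) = (n - 5)*(n - 1)*(n^2 - 8*n + 15) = (n - 5)^2*(n - 1)*(n - 3)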